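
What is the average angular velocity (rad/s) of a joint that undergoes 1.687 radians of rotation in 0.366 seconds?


omega = delta_theta / delta_t
omega = 1.687 / 0.366
omega = 4.6093


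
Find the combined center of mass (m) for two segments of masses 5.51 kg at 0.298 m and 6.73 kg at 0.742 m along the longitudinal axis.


COM = (m1*x1 + m2*x2) / (m1 + m2)
COM = (5.51*0.298 + 6.73*0.742) / (5.51 + 6.73)
Numerator = 6.6356
Denominator = 12.2400
COM = 0.5421


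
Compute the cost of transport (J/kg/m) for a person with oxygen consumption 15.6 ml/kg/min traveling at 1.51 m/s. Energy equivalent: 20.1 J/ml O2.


Power per kg = VO2 * 20.1 / 60
Power per kg = 15.6 * 20.1 / 60 = 5.2260 W/kg
Cost = power_per_kg / speed
Cost = 5.2260 / 1.51
Cost = 3.4609


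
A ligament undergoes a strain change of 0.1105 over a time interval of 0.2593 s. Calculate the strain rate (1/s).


strain_rate = delta_strain / delta_t
strain_rate = 0.1105 / 0.2593
strain_rate = 0.4261


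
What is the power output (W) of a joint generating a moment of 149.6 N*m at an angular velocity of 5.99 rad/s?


P = M * omega
P = 149.6 * 5.99
P = 896.1040


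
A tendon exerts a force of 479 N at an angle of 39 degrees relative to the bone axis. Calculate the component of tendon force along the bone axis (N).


F_eff = F_tendon * cos(theta)
theta = 39 deg = 0.6807 rad
cos(theta) = 0.7771
F_eff = 479 * 0.7771
F_eff = 372.2529


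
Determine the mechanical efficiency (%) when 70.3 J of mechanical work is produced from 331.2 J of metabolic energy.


eta = (W_mech / E_meta) * 100
eta = (70.3 / 331.2) * 100
ratio = 0.2123
eta = 21.2258


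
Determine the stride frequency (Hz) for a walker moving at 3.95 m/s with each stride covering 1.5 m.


f = v / stride_length
f = 3.95 / 1.5
f = 2.6333


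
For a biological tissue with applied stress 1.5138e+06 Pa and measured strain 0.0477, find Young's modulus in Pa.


E = stress / strain
E = 1.5138e+06 / 0.0477
E = 3.1736e+07


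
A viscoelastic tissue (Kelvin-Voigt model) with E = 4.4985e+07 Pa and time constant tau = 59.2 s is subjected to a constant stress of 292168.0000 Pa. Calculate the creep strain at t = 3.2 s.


epsilon(t) = (sigma/E) * (1 - exp(-t/tau))
sigma/E = 292168.0000 / 4.4985e+07 = 0.0065
exp(-t/tau) = exp(-3.2 / 59.2) = 0.9474
epsilon = 0.0065 * (1 - 0.9474)
epsilon = 3.4175e-04


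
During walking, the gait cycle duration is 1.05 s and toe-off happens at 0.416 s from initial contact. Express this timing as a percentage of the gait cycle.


pct = (event_time / cycle_time) * 100
pct = (0.416 / 1.05) * 100
ratio = 0.3962
pct = 39.6190


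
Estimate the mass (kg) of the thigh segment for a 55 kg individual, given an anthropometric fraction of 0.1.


m_segment = body_mass * fraction
m_segment = 55 * 0.1
m_segment = 5.5000


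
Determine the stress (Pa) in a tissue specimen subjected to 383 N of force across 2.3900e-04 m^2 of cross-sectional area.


stress = F / A
stress = 383 / 2.3900e-04
stress = 1.6025e+06


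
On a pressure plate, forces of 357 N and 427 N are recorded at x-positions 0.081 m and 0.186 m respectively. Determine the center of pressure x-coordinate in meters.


COP_x = (F1*x1 + F2*x2) / (F1 + F2)
COP_x = (357*0.081 + 427*0.186) / (357 + 427)
Numerator = 108.3390
Denominator = 784
COP_x = 0.1382


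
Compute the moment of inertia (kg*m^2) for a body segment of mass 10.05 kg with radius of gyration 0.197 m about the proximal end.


I = m * k^2
I = 10.05 * 0.197^2
k^2 = 0.0388
I = 0.3900


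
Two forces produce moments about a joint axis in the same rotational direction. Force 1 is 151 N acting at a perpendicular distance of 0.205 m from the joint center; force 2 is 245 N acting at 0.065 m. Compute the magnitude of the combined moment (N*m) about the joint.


M = F1 * d1 + F2 * d2
M = 151 * 0.205 + 245 * 0.065
M = 30.9550 + 15.9250
M = 46.8800


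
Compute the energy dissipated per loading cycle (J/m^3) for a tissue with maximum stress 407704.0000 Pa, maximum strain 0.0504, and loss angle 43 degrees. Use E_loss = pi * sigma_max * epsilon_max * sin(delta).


E_loss = pi * sigma_max * epsilon_max * sin(delta)
delta = 43 deg = 0.7505 rad
sin(delta) = 0.6820
E_loss = pi * 407704.0000 * 0.0504 * 0.6820
E_loss = 44025.9475


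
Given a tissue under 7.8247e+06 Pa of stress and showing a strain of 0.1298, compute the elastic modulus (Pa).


E = stress / strain
E = 7.8247e+06 / 0.1298
E = 6.0283e+07


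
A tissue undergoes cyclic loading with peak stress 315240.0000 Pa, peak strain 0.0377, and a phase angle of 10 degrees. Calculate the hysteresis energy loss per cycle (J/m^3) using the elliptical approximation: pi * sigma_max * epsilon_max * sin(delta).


E_loss = pi * sigma_max * epsilon_max * sin(delta)
delta = 10 deg = 0.1745 rad
sin(delta) = 0.1736
E_loss = pi * 315240.0000 * 0.0377 * 0.1736
E_loss = 6483.3993


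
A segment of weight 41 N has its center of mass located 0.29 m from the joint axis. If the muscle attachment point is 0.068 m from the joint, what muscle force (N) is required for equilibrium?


F_muscle = W * d_load / d_muscle
F_muscle = 41 * 0.29 / 0.068
Numerator = 11.8900
F_muscle = 174.8529


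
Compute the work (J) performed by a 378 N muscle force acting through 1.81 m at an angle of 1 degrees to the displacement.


W = F * d * cos(theta)
theta = 1 deg = 0.0175 rad
cos(theta) = 0.9998
W = 378 * 1.81 * 0.9998
W = 684.0758


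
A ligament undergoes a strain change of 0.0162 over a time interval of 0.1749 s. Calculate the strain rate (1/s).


strain_rate = delta_strain / delta_t
strain_rate = 0.0162 / 0.1749
strain_rate = 0.0926


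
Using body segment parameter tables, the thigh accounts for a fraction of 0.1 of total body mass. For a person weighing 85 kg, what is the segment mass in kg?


m_segment = body_mass * fraction
m_segment = 85 * 0.1
m_segment = 8.5000


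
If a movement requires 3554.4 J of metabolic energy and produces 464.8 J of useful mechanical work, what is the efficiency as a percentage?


eta = (W_mech / E_meta) * 100
eta = (464.8 / 3554.4) * 100
ratio = 0.1308
eta = 13.0767


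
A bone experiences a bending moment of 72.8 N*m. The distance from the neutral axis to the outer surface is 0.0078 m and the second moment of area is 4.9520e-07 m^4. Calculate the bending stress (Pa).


sigma = M * c / I
sigma = 72.8 * 0.0078 / 4.9520e-07
M * c = 0.5678
sigma = 1.1467e+06


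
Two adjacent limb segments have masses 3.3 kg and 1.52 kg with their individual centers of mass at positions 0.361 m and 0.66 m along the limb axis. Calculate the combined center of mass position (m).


COM = (m1*x1 + m2*x2) / (m1 + m2)
COM = (3.3*0.361 + 1.52*0.66) / (3.3 + 1.52)
Numerator = 2.1945
Denominator = 4.8200
COM = 0.4553


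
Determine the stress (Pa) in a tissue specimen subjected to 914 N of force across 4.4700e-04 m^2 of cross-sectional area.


stress = F / A
stress = 914 / 4.4700e-04
stress = 2.0447e+06


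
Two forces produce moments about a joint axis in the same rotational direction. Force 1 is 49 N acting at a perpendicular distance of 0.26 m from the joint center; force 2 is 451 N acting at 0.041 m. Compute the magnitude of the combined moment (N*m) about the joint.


M = F1 * d1 + F2 * d2
M = 49 * 0.26 + 451 * 0.041
M = 12.7400 + 18.4910
M = 31.2310


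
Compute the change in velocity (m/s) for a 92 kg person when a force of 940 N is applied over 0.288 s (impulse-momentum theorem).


J = F * dt = 940 * 0.288 = 270.7200 N*s
delta_v = J / m
delta_v = 270.7200 / 92
delta_v = 2.9426


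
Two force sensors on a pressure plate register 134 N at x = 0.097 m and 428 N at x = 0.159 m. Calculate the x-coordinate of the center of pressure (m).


COP_x = (F1*x1 + F2*x2) / (F1 + F2)
COP_x = (134*0.097 + 428*0.159) / (134 + 428)
Numerator = 81.0500
Denominator = 562
COP_x = 0.1442


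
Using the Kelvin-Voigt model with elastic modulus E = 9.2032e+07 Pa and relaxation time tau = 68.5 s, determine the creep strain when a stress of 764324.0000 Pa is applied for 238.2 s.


epsilon(t) = (sigma/E) * (1 - exp(-t/tau))
sigma/E = 764324.0000 / 9.2032e+07 = 0.0083
exp(-t/tau) = exp(-238.2 / 68.5) = 0.0309
epsilon = 0.0083 * (1 - 0.0309)
epsilon = 0.0080


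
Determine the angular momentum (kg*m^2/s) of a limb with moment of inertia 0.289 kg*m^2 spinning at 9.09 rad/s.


L = I * omega
L = 0.289 * 9.09
L = 2.6270


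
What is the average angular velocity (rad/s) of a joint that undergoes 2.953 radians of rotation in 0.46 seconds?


omega = delta_theta / delta_t
omega = 2.953 / 0.46
omega = 6.4196


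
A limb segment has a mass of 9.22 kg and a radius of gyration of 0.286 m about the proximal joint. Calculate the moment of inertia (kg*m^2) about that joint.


I = m * k^2
I = 9.22 * 0.286^2
k^2 = 0.0818
I = 0.7542


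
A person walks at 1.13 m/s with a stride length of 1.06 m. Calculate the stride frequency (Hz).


f = v / stride_length
f = 1.13 / 1.06
f = 1.0660


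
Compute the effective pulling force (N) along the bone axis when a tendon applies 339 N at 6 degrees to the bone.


F_eff = F_tendon * cos(theta)
theta = 6 deg = 0.1047 rad
cos(theta) = 0.9945
F_eff = 339 * 0.9945
F_eff = 337.1429


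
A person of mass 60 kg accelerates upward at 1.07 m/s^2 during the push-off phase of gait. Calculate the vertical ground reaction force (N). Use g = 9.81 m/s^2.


GRF = m * (g + a)
GRF = 60 * (9.81 + 1.07)
GRF = 60 * 10.8800
GRF = 652.8000


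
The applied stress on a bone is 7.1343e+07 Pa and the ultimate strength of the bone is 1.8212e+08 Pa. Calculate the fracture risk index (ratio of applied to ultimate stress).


FRI = applied / ultimate
FRI = 7.1343e+07 / 1.8212e+08
FRI = 0.3917


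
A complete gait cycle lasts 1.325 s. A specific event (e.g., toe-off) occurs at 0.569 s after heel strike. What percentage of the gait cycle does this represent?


pct = (event_time / cycle_time) * 100
pct = (0.569 / 1.325) * 100
ratio = 0.4294
pct = 42.9434


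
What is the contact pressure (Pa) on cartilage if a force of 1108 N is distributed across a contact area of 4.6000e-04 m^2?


P = F / A
P = 1108 / 4.6000e-04
P = 2.4087e+06


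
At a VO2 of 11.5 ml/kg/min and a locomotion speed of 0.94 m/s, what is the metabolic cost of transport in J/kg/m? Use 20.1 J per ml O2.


Power per kg = VO2 * 20.1 / 60
Power per kg = 11.5 * 20.1 / 60 = 3.8525 W/kg
Cost = power_per_kg / speed
Cost = 3.8525 / 0.94
Cost = 4.0984


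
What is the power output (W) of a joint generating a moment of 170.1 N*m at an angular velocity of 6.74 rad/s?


P = M * omega
P = 170.1 * 6.74
P = 1146.4740


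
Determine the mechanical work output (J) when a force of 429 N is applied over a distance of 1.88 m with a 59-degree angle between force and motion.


W = F * d * cos(theta)
theta = 59 deg = 1.0297 rad
cos(theta) = 0.5150
W = 429 * 1.88 * 0.5150
W = 415.3885


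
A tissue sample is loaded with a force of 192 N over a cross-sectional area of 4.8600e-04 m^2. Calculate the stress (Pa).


stress = F / A
stress = 192 / 4.8600e-04
stress = 395061.7284


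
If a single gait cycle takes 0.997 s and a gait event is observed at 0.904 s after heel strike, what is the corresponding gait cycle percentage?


pct = (event_time / cycle_time) * 100
pct = (0.904 / 0.997) * 100
ratio = 0.9067
pct = 90.6720


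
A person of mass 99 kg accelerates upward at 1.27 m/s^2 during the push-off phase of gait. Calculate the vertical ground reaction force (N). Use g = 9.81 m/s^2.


GRF = m * (g + a)
GRF = 99 * (9.81 + 1.27)
GRF = 99 * 11.0800
GRF = 1096.9200


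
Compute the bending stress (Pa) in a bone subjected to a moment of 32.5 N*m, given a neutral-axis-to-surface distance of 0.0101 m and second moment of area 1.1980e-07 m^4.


sigma = M * c / I
sigma = 32.5 * 0.0101 / 1.1980e-07
M * c = 0.3282
sigma = 2.7400e+06


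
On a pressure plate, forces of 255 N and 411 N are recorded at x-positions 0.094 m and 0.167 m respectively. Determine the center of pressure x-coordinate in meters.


COP_x = (F1*x1 + F2*x2) / (F1 + F2)
COP_x = (255*0.094 + 411*0.167) / (255 + 411)
Numerator = 92.6070
Denominator = 666
COP_x = 0.1390


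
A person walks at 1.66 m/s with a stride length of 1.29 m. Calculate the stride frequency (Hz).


f = v / stride_length
f = 1.66 / 1.29
f = 1.2868


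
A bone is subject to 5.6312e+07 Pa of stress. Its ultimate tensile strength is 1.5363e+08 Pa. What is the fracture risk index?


FRI = applied / ultimate
FRI = 5.6312e+07 / 1.5363e+08
FRI = 0.3665


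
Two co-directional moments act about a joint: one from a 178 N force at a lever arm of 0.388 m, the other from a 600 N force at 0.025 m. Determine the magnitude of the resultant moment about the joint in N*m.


M = F1 * d1 + F2 * d2
M = 178 * 0.388 + 600 * 0.025
M = 69.0640 + 15.0000
M = 84.0640


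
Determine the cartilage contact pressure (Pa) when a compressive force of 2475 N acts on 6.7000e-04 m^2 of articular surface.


P = F / A
P = 2475 / 6.7000e-04
P = 3.6940e+06


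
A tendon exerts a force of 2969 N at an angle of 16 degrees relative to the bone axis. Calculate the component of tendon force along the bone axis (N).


F_eff = F_tendon * cos(theta)
theta = 16 deg = 0.2793 rad
cos(theta) = 0.9613
F_eff = 2969 * 0.9613
F_eff = 2853.9860


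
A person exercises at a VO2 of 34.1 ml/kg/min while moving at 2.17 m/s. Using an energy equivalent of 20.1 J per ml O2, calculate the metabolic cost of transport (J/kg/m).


Power per kg = VO2 * 20.1 / 60
Power per kg = 34.1 * 20.1 / 60 = 11.4235 W/kg
Cost = power_per_kg / speed
Cost = 11.4235 / 2.17
Cost = 5.2643


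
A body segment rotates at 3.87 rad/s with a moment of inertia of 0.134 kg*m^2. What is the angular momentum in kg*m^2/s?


L = I * omega
L = 0.134 * 3.87
L = 0.5186


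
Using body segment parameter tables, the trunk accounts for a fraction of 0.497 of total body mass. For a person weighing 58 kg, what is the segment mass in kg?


m_segment = body_mass * fraction
m_segment = 58 * 0.497
m_segment = 28.8260


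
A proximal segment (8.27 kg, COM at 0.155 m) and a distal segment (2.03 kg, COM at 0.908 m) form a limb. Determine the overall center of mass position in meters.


COM = (m1*x1 + m2*x2) / (m1 + m2)
COM = (8.27*0.155 + 2.03*0.908) / (8.27 + 2.03)
Numerator = 3.1251
Denominator = 10.3000
COM = 0.3034


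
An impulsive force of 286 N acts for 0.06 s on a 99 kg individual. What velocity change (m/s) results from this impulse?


J = F * dt = 286 * 0.06 = 17.1600 N*s
delta_v = J / m
delta_v = 17.1600 / 99
delta_v = 0.1733


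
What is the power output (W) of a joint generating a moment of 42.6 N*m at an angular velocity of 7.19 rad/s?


P = M * omega
P = 42.6 * 7.19
P = 306.2940


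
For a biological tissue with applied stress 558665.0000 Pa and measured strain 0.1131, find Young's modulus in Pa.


E = stress / strain
E = 558665.0000 / 0.1131
E = 4.9396e+06


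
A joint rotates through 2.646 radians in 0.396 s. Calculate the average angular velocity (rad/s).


omega = delta_theta / delta_t
omega = 2.646 / 0.396
omega = 6.6818


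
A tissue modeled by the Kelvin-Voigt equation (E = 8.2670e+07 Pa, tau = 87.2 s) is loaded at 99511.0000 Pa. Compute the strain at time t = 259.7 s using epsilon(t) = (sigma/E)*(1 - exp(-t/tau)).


epsilon(t) = (sigma/E) * (1 - exp(-t/tau))
sigma/E = 99511.0000 / 8.2670e+07 = 0.0012
exp(-t/tau) = exp(-259.7 / 87.2) = 0.0509
epsilon = 0.0012 * (1 - 0.0509)
epsilon = 0.0011


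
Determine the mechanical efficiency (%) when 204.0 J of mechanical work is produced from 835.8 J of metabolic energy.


eta = (W_mech / E_meta) * 100
eta = (204.0 / 835.8) * 100
ratio = 0.2441
eta = 24.4078


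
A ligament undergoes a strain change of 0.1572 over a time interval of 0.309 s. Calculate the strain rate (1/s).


strain_rate = delta_strain / delta_t
strain_rate = 0.1572 / 0.309
strain_rate = 0.5087


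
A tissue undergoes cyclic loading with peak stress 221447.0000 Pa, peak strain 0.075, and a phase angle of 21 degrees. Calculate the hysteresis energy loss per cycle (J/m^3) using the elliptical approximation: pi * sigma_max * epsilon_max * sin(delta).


E_loss = pi * sigma_max * epsilon_max * sin(delta)
delta = 21 deg = 0.3665 rad
sin(delta) = 0.3584
E_loss = pi * 221447.0000 * 0.075 * 0.3584
E_loss = 18698.6434


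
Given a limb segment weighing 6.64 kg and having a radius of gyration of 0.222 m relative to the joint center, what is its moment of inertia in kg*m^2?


I = m * k^2
I = 6.64 * 0.222^2
k^2 = 0.0493
I = 0.3272


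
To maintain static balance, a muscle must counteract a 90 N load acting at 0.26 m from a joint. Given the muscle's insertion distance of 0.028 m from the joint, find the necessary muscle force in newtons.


F_muscle = W * d_load / d_muscle
F_muscle = 90 * 0.26 / 0.028
Numerator = 23.4000
F_muscle = 835.7143


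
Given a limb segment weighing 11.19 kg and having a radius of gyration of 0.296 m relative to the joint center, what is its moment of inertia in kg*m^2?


I = m * k^2
I = 11.19 * 0.296^2
k^2 = 0.0876
I = 0.9804


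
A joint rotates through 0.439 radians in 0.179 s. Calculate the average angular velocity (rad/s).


omega = delta_theta / delta_t
omega = 0.439 / 0.179
omega = 2.4525


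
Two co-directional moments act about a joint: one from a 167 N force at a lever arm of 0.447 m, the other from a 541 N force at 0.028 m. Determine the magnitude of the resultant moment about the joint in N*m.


M = F1 * d1 + F2 * d2
M = 167 * 0.447 + 541 * 0.028
M = 74.6490 + 15.1480
M = 89.7970


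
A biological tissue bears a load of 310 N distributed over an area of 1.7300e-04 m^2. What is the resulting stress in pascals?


stress = F / A
stress = 310 / 1.7300e-04
stress = 1.7919e+06


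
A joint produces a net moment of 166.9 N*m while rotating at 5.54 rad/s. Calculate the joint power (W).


P = M * omega
P = 166.9 * 5.54
P = 924.6260


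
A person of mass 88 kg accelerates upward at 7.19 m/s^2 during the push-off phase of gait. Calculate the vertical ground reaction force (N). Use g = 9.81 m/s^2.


GRF = m * (g + a)
GRF = 88 * (9.81 + 7.19)
GRF = 88 * 17.0000
GRF = 1496.0000


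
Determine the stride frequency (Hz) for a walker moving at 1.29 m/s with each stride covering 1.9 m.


f = v / stride_length
f = 1.29 / 1.9
f = 0.6789


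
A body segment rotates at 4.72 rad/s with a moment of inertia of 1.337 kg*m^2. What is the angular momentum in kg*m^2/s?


L = I * omega
L = 1.337 * 4.72
L = 6.3106


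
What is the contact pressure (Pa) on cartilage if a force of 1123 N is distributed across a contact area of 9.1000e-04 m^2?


P = F / A
P = 1123 / 9.1000e-04
P = 1.2341e+06


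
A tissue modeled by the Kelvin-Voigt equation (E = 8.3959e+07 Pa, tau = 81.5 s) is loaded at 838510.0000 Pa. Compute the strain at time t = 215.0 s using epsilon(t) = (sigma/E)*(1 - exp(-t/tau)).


epsilon(t) = (sigma/E) * (1 - exp(-t/tau))
sigma/E = 838510.0000 / 8.3959e+07 = 0.0100
exp(-t/tau) = exp(-215.0 / 81.5) = 0.0715
epsilon = 0.0100 * (1 - 0.0715)
epsilon = 0.0093


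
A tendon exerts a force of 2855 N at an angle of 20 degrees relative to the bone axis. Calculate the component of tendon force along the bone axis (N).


F_eff = F_tendon * cos(theta)
theta = 20 deg = 0.3491 rad
cos(theta) = 0.9397
F_eff = 2855 * 0.9397
F_eff = 2682.8224


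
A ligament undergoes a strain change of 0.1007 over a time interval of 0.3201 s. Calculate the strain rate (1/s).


strain_rate = delta_strain / delta_t
strain_rate = 0.1007 / 0.3201
strain_rate = 0.3146


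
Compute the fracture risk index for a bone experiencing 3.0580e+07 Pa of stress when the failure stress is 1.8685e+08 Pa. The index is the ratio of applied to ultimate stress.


FRI = applied / ultimate
FRI = 3.0580e+07 / 1.8685e+08
FRI = 0.1637


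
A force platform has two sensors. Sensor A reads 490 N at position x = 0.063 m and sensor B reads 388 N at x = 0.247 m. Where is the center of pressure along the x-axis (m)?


COP_x = (F1*x1 + F2*x2) / (F1 + F2)
COP_x = (490*0.063 + 388*0.247) / (490 + 388)
Numerator = 126.7060
Denominator = 878
COP_x = 0.1443


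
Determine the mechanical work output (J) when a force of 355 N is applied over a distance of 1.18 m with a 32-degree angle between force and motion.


W = F * d * cos(theta)
theta = 32 deg = 0.5585 rad
cos(theta) = 0.8480
W = 355 * 1.18 * 0.8480
W = 355.2473


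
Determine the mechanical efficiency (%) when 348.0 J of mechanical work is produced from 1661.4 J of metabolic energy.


eta = (W_mech / E_meta) * 100
eta = (348.0 / 1661.4) * 100
ratio = 0.2095
eta = 20.9462


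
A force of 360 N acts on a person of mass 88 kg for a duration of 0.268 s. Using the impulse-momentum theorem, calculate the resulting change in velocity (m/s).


J = F * dt = 360 * 0.268 = 96.4800 N*s
delta_v = J / m
delta_v = 96.4800 / 88
delta_v = 1.0964


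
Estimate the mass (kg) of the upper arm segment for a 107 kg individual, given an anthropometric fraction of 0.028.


m_segment = body_mass * fraction
m_segment = 107 * 0.028
m_segment = 2.9960


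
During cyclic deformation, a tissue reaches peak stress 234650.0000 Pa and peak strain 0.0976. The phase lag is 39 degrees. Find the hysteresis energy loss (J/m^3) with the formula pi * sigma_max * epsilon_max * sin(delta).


E_loss = pi * sigma_max * epsilon_max * sin(delta)
delta = 39 deg = 0.6807 rad
sin(delta) = 0.6293
E_loss = pi * 234650.0000 * 0.0976 * 0.6293
E_loss = 45278.5023


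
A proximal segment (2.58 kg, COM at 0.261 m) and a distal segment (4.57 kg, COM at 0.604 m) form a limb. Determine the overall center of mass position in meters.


COM = (m1*x1 + m2*x2) / (m1 + m2)
COM = (2.58*0.261 + 4.57*0.604) / (2.58 + 4.57)
Numerator = 3.4337
Denominator = 7.1500
COM = 0.4802


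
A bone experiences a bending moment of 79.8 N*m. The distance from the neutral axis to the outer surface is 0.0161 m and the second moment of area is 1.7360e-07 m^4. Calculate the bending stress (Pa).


sigma = M * c / I
sigma = 79.8 * 0.0161 / 1.7360e-07
M * c = 1.2848
sigma = 7.4008e+06


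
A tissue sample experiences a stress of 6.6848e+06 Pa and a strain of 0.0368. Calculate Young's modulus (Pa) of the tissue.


E = stress / strain
E = 6.6848e+06 / 0.0368
E = 1.8165e+08


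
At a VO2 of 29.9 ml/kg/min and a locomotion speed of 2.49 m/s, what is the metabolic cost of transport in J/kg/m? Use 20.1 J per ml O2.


Power per kg = VO2 * 20.1 / 60
Power per kg = 29.9 * 20.1 / 60 = 10.0165 W/kg
Cost = power_per_kg / speed
Cost = 10.0165 / 2.49
Cost = 4.0227


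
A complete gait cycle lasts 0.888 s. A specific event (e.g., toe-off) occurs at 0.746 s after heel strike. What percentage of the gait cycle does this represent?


pct = (event_time / cycle_time) * 100
pct = (0.746 / 0.888) * 100
ratio = 0.8401
pct = 84.0090


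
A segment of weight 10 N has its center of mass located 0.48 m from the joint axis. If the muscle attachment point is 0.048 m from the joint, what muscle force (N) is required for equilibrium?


F_muscle = W * d_load / d_muscle
F_muscle = 10 * 0.48 / 0.048
Numerator = 4.8000
F_muscle = 100.0000


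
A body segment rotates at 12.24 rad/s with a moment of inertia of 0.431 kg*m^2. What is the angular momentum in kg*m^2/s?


L = I * omega
L = 0.431 * 12.24
L = 5.2754


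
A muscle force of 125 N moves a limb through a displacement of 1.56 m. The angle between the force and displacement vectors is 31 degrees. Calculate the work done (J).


W = F * d * cos(theta)
theta = 31 deg = 0.5411 rad
cos(theta) = 0.8572
W = 125 * 1.56 * 0.8572
W = 167.1476


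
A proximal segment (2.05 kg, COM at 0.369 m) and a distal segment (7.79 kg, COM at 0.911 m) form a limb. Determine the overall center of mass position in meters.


COM = (m1*x1 + m2*x2) / (m1 + m2)
COM = (2.05*0.369 + 7.79*0.911) / (2.05 + 7.79)
Numerator = 7.8531
Denominator = 9.8400
COM = 0.7981


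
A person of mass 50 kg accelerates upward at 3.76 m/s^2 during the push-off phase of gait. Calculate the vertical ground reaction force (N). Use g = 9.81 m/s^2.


GRF = m * (g + a)
GRF = 50 * (9.81 + 3.76)
GRF = 50 * 13.5700
GRF = 678.5000


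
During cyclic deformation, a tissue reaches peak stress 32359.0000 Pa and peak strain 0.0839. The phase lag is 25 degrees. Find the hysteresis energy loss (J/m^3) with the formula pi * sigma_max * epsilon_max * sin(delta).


E_loss = pi * sigma_max * epsilon_max * sin(delta)
delta = 25 deg = 0.4363 rad
sin(delta) = 0.4226
E_loss = pi * 32359.0000 * 0.0839 * 0.4226
E_loss = 3604.5843


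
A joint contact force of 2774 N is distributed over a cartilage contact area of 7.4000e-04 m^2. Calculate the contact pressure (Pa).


P = F / A
P = 2774 / 7.4000e-04
P = 3.7486e+06


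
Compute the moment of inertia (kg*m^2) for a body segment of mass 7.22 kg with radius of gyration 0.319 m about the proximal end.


I = m * k^2
I = 7.22 * 0.319^2
k^2 = 0.1018
I = 0.7347


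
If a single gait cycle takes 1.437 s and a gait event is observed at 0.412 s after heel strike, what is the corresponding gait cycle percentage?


pct = (event_time / cycle_time) * 100
pct = (0.412 / 1.437) * 100
ratio = 0.2867
pct = 28.6708


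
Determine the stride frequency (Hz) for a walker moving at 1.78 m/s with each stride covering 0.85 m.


f = v / stride_length
f = 1.78 / 0.85
f = 2.0941


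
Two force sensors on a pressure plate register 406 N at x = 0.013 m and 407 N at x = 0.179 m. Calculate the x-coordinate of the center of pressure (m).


COP_x = (F1*x1 + F2*x2) / (F1 + F2)
COP_x = (406*0.013 + 407*0.179) / (406 + 407)
Numerator = 78.1310
Denominator = 813
COP_x = 0.0961


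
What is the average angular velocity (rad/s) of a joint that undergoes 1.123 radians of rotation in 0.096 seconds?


omega = delta_theta / delta_t
omega = 1.123 / 0.096
omega = 11.6979


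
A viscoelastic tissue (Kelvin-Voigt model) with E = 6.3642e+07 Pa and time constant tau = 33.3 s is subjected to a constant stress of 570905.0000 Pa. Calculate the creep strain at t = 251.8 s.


epsilon(t) = (sigma/E) * (1 - exp(-t/tau))
sigma/E = 570905.0000 / 6.3642e+07 = 0.0090
exp(-t/tau) = exp(-251.8 / 33.3) = 5.2006e-04
epsilon = 0.0090 * (1 - 5.2006e-04)
epsilon = 0.0090


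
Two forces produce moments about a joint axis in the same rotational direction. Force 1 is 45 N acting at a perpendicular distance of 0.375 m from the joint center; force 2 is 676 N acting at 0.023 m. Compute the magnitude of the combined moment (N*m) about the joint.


M = F1 * d1 + F2 * d2
M = 45 * 0.375 + 676 * 0.023
M = 16.8750 + 15.5480
M = 32.4230


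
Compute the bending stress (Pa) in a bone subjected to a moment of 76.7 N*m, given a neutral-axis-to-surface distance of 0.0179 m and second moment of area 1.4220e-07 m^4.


sigma = M * c / I
sigma = 76.7 * 0.0179 / 1.4220e-07
M * c = 1.3729
sigma = 9.6549e+06


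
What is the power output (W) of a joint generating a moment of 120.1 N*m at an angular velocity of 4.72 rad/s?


P = M * omega
P = 120.1 * 4.72
P = 566.8720


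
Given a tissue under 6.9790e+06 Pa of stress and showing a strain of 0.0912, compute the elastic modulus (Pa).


E = stress / strain
E = 6.9790e+06 / 0.0912
E = 7.6524e+07


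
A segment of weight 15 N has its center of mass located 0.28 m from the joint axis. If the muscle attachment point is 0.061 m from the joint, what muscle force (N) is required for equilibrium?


F_muscle = W * d_load / d_muscle
F_muscle = 15 * 0.28 / 0.061
Numerator = 4.2000
F_muscle = 68.8525


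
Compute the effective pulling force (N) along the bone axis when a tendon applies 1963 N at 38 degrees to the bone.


F_eff = F_tendon * cos(theta)
theta = 38 deg = 0.6632 rad
cos(theta) = 0.7880
F_eff = 1963 * 0.7880
F_eff = 1546.8651


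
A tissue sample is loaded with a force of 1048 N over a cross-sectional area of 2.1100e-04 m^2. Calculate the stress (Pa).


stress = F / A
stress = 1048 / 2.1100e-04
stress = 4.9668e+06


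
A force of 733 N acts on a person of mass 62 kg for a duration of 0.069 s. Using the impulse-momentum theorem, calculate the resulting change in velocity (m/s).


J = F * dt = 733 * 0.069 = 50.5770 N*s
delta_v = J / m
delta_v = 50.5770 / 62
delta_v = 0.8158


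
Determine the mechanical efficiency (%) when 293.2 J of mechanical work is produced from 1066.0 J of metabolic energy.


eta = (W_mech / E_meta) * 100
eta = (293.2 / 1066.0) * 100
ratio = 0.2750
eta = 27.5047


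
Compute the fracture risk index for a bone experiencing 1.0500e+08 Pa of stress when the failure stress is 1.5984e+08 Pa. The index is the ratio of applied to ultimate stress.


FRI = applied / ultimate
FRI = 1.0500e+08 / 1.5984e+08
FRI = 0.6569


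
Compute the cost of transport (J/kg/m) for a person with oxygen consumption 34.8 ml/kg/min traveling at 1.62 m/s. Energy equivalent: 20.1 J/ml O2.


Power per kg = VO2 * 20.1 / 60
Power per kg = 34.8 * 20.1 / 60 = 11.6580 W/kg
Cost = power_per_kg / speed
Cost = 11.6580 / 1.62
Cost = 7.1963


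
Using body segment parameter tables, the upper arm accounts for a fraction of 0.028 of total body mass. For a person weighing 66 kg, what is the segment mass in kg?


m_segment = body_mass * fraction
m_segment = 66 * 0.028
m_segment = 1.8480


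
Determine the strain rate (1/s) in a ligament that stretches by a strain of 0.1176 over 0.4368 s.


strain_rate = delta_strain / delta_t
strain_rate = 0.1176 / 0.4368
strain_rate = 0.2692


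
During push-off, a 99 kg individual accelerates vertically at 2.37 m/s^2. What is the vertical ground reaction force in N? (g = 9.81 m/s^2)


GRF = m * (g + a)
GRF = 99 * (9.81 + 2.37)
GRF = 99 * 12.1800
GRF = 1205.8200


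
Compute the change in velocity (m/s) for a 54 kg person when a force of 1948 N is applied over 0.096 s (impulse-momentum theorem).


J = F * dt = 1948 * 0.096 = 187.0080 N*s
delta_v = J / m
delta_v = 187.0080 / 54
delta_v = 3.4631


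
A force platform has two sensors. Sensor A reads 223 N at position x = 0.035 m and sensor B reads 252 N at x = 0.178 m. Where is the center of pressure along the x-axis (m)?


COP_x = (F1*x1 + F2*x2) / (F1 + F2)
COP_x = (223*0.035 + 252*0.178) / (223 + 252)
Numerator = 52.6610
Denominator = 475
COP_x = 0.1109


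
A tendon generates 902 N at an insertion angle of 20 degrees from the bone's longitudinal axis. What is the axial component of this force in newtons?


F_eff = F_tendon * cos(theta)
theta = 20 deg = 0.3491 rad
cos(theta) = 0.9397
F_eff = 902 * 0.9397
F_eff = 847.6027


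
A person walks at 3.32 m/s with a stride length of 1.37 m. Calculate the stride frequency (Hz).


f = v / stride_length
f = 3.32 / 1.37
f = 2.4234


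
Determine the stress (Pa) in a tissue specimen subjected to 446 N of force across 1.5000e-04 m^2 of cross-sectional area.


stress = F / A
stress = 446 / 1.5000e-04
stress = 2.9733e+06


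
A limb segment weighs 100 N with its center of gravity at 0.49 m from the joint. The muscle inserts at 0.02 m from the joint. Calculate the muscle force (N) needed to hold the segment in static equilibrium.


F_muscle = W * d_load / d_muscle
F_muscle = 100 * 0.49 / 0.02
Numerator = 49.0000
F_muscle = 2450.0000


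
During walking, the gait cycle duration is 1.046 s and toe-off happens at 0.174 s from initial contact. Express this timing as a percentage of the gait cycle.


pct = (event_time / cycle_time) * 100
pct = (0.174 / 1.046) * 100
ratio = 0.1663
pct = 16.6348


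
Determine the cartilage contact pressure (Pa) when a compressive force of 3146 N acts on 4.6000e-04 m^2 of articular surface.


P = F / A
P = 3146 / 4.6000e-04
P = 6.8391e+06


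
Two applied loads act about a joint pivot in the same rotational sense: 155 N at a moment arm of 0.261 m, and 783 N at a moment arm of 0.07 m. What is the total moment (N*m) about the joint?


M = F1 * d1 + F2 * d2
M = 155 * 0.261 + 783 * 0.07
M = 40.4550 + 54.8100
M = 95.2650


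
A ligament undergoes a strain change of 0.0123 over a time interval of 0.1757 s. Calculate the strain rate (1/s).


strain_rate = delta_strain / delta_t
strain_rate = 0.0123 / 0.1757
strain_rate = 0.0700


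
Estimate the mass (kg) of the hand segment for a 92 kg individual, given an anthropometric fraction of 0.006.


m_segment = body_mass * fraction
m_segment = 92 * 0.006
m_segment = 0.5520


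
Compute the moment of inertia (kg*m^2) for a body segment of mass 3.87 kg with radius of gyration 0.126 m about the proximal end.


I = m * k^2
I = 3.87 * 0.126^2
k^2 = 0.0159
I = 0.0614


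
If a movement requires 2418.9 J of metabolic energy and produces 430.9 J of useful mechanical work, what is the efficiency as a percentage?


eta = (W_mech / E_meta) * 100
eta = (430.9 / 2418.9) * 100
ratio = 0.1781
eta = 17.8139


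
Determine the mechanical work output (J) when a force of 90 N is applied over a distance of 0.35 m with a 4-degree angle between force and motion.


W = F * d * cos(theta)
theta = 4 deg = 0.0698 rad
cos(theta) = 0.9976
W = 90 * 0.35 * 0.9976
W = 31.4233


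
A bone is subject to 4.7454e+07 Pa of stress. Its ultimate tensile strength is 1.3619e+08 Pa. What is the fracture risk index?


FRI = applied / ultimate
FRI = 4.7454e+07 / 1.3619e+08
FRI = 0.3484


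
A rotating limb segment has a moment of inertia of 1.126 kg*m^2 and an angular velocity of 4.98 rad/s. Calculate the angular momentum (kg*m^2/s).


L = I * omega
L = 1.126 * 4.98
L = 5.6075


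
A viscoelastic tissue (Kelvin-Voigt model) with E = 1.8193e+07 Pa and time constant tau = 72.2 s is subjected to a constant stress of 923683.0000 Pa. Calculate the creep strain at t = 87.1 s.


epsilon(t) = (sigma/E) * (1 - exp(-t/tau))
sigma/E = 923683.0000 / 1.8193e+07 = 0.0508
exp(-t/tau) = exp(-87.1 / 72.2) = 0.2993
epsilon = 0.0508 * (1 - 0.2993)
epsilon = 0.0356


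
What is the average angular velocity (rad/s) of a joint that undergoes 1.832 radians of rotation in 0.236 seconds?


omega = delta_theta / delta_t
omega = 1.832 / 0.236
omega = 7.7627


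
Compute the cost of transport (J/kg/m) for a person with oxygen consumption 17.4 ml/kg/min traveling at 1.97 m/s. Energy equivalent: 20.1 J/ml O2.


Power per kg = VO2 * 20.1 / 60
Power per kg = 17.4 * 20.1 / 60 = 5.8290 W/kg
Cost = power_per_kg / speed
Cost = 5.8290 / 1.97
Cost = 2.9589


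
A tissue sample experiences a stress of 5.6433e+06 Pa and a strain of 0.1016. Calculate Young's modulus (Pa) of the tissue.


E = stress / strain
E = 5.6433e+06 / 0.1016
E = 5.5544e+07


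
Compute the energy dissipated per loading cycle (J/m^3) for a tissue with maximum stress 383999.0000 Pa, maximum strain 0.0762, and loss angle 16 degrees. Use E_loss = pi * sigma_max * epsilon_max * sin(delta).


E_loss = pi * sigma_max * epsilon_max * sin(delta)
delta = 16 deg = 0.2793 rad
sin(delta) = 0.2756
E_loss = pi * 383999.0000 * 0.0762 * 0.2756
E_loss = 25338.0397


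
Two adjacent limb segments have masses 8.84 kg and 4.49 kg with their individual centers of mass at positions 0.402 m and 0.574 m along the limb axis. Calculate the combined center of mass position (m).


COM = (m1*x1 + m2*x2) / (m1 + m2)
COM = (8.84*0.402 + 4.49*0.574) / (8.84 + 4.49)
Numerator = 6.1309
Denominator = 13.3300
COM = 0.4599


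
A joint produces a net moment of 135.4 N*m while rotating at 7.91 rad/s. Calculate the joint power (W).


P = M * omega
P = 135.4 * 7.91
P = 1071.0140


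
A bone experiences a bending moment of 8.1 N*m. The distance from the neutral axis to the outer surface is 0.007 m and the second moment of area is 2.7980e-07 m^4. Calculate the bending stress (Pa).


sigma = M * c / I
sigma = 8.1 * 0.007 / 2.7980e-07
M * c = 0.0567
sigma = 202644.7462


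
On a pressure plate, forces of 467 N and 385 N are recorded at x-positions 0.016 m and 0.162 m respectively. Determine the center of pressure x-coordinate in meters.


COP_x = (F1*x1 + F2*x2) / (F1 + F2)
COP_x = (467*0.016 + 385*0.162) / (467 + 385)
Numerator = 69.8420
Denominator = 852
COP_x = 0.0820


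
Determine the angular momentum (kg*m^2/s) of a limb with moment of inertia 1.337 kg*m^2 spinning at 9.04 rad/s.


L = I * omega
L = 1.337 * 9.04
L = 12.0865


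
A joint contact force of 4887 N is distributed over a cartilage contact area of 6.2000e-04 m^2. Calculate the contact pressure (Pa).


P = F / A
P = 4887 / 6.2000e-04
P = 7.8823e+06


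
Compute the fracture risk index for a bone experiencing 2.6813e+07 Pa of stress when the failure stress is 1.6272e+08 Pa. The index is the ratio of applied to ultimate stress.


FRI = applied / ultimate
FRI = 2.6813e+07 / 1.6272e+08
FRI = 0.1648


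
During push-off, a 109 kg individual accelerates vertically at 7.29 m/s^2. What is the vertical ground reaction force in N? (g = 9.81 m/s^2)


GRF = m * (g + a)
GRF = 109 * (9.81 + 7.29)
GRF = 109 * 17.1000
GRF = 1863.9000


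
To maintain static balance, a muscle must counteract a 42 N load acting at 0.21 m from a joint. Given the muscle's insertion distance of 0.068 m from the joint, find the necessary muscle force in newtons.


F_muscle = W * d_load / d_muscle
F_muscle = 42 * 0.21 / 0.068
Numerator = 8.8200
F_muscle = 129.7059


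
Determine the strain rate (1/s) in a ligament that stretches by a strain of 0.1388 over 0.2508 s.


strain_rate = delta_strain / delta_t
strain_rate = 0.1388 / 0.2508
strain_rate = 0.5534


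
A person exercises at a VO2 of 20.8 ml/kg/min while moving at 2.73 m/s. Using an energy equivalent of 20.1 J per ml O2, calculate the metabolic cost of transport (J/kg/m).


Power per kg = VO2 * 20.1 / 60
Power per kg = 20.8 * 20.1 / 60 = 6.9680 W/kg
Cost = power_per_kg / speed
Cost = 6.9680 / 2.73
Cost = 2.5524


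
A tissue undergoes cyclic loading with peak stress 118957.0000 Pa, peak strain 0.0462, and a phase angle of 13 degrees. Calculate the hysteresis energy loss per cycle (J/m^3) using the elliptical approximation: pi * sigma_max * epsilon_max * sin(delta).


E_loss = pi * sigma_max * epsilon_max * sin(delta)
delta = 13 deg = 0.2269 rad
sin(delta) = 0.2250
E_loss = pi * 118957.0000 * 0.0462 * 0.2250
E_loss = 3883.9165


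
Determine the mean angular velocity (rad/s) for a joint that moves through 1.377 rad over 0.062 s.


omega = delta_theta / delta_t
omega = 1.377 / 0.062
omega = 22.2097


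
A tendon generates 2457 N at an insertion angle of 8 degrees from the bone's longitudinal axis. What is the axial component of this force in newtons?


F_eff = F_tendon * cos(theta)
theta = 8 deg = 0.1396 rad
cos(theta) = 0.9903
F_eff = 2457 * 0.9903
F_eff = 2433.0886


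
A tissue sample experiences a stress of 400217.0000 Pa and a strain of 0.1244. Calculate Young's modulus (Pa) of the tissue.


E = stress / strain
E = 400217.0000 / 0.1244
E = 3.2172e+06


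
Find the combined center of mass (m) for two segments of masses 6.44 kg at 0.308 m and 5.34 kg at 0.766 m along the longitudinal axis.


COM = (m1*x1 + m2*x2) / (m1 + m2)
COM = (6.44*0.308 + 5.34*0.766) / (6.44 + 5.34)
Numerator = 6.0740
Denominator = 11.7800
COM = 0.5156


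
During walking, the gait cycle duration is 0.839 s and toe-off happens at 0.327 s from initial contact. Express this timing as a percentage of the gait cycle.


pct = (event_time / cycle_time) * 100
pct = (0.327 / 0.839) * 100
ratio = 0.3897
pct = 38.9750


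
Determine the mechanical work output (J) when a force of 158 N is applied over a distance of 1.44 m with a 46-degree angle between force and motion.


W = F * d * cos(theta)
theta = 46 deg = 0.8029 rad
cos(theta) = 0.6947
W = 158 * 1.44 * 0.6947
W = 158.0487
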